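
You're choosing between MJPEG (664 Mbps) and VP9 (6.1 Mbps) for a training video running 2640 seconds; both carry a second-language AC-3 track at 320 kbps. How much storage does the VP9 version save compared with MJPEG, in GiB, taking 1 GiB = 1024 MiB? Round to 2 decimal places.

Audio: 320 kbps = 0.320 Mbps.
MJPEG: 664.320 Mbps × 2640 s = 1753804.8 Mb = 204.170 GiB.
VP9: 6.420 Mbps × 2640 s = 16948.8 Mb = 1.973 GiB.
Saving: 204.170 − 1.973 = 202.197 GiB.

202.20 GiB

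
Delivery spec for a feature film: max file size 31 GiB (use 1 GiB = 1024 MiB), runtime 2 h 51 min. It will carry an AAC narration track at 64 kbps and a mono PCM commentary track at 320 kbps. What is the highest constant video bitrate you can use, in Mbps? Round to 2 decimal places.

25.57 Mbps

Budget: 31 GiB = 266288.0 Mb.
2 h 51 min = 171 min = 10260 s
Total bitrate budget: 266288.0 Mb / 10260 s = 25.954 Mbps.
Audio total: 64 + 320 = 384 kbps = 0.384 Mbps.
Video: 25.954 − 0.384 = 25.570 Mbps.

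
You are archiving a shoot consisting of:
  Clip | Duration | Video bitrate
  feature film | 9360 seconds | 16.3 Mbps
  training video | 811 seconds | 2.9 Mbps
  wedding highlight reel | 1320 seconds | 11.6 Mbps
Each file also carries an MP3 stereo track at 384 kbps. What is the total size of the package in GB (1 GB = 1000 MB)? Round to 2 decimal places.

21.83 GB

Audio: 384 kbps = 0.384 Mbps.
feature film: 16.684 Mbps × 9360 s = 156162.2 Mb
training video: 3.284 Mbps × 811 s = 2663.3 Mb
wedding highlight reel: 11.984 Mbps × 1320 s = 15818.9 Mb
Total: 174644.4 Mb = 21830.6 MB.
= 21.83 GB.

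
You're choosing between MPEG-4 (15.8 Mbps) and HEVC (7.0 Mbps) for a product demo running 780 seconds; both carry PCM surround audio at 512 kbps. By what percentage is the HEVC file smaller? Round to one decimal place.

Audio: 512 kbps = 0.512 Mbps.
MPEG-4: 16.312 Mbps × 780 s = 12723.4 Mb = 1.590 GB.
HEVC: 7.512 Mbps × 780 s = 5859.4 Mb = 0.732 GB.
Reduction: (1 − 0.732/1.590) × 100 = 53.95%.

53.9%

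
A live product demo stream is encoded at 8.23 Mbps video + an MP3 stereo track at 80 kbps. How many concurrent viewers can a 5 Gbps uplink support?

601

Audio: 80 kbps = 0.080 Mbps.
Per-viewer media rate: 8.310 Mbps.
5 Gbps = 5,000 Mbps; 5,000 / 8.310 = 601.68 → 601 viewers.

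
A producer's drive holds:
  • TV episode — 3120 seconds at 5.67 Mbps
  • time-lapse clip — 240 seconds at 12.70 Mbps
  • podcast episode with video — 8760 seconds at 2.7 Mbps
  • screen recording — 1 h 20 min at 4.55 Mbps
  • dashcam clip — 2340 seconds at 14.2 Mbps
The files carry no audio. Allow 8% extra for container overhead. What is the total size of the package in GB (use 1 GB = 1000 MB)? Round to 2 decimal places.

13.43 GB

TV episode: 5.670 Mbps × 3120 s × 1.08 = 19105.6 Mb
time-lapse clip: 12.700 Mbps × 240 s × 1.08 = 3291.8 Mb
podcast episode with video: 2.700 Mbps × 8760 s × 1.08 = 25544.2 Mb
screen recording: 4.550 Mbps × 4800 s × 1.08 = 23587.2 Mb
dashcam clip: 14.200 Mbps × 2340 s × 1.08 = 35886.2 Mb
Total: 107415.1 Mb = 13426.9 MB.
= 13.43 GB.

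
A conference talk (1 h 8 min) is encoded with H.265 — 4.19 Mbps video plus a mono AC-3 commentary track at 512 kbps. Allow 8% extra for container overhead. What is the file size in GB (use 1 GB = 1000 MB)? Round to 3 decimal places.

2.590 GB

1 h 8 min = 68 min = 4080 s
Audio: 512 kbps = 0.512 Mbps.
Total bitrate: 4.19 + 0.512 = 4.702 Mbps.
Stream data: 4.702 Mbps × 4080 s = 19184.2 Mb.
With 8% container overhead: ×1.08.
20,719 Mb ÷ 8 = 2,590 MB → 2.590 GB.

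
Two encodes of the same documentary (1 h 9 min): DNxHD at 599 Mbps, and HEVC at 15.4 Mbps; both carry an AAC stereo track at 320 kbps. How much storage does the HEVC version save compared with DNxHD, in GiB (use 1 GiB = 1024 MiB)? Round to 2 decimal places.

1 h 9 min = 69 min = 4140 s
Audio: 320 kbps = 0.320 Mbps.
DNxHD: 599.320 Mbps × 4140 s = 2481184.8 Mb = 288.848 GiB.
HEVC: 15.720 Mbps × 4140 s = 65080.8 Mb = 7.576 GiB.
Saving: 288.848 − 7.576 = 281.272 GiB.

281.27 GiB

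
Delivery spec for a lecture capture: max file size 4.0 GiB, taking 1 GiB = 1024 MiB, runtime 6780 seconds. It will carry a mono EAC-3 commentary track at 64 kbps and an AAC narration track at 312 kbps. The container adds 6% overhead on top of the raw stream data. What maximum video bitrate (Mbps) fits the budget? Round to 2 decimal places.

Budget: 4.0 GiB = 34359.7 Mb.
Stream payload after overhead: 34359.7 / 1.06 = 32414.8 Mb.
Total bitrate budget: 32414.8 Mb / 6780 s = 4.781 Mbps.
Audio total: 64 + 312 = 376 kbps = 0.376 Mbps.
Video: 4.781 − 0.376 = 4.405 Mbps.

4.40 Mbps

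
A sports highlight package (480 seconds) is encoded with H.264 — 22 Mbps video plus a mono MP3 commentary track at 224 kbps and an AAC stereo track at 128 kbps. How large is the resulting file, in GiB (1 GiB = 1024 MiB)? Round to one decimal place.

1.2 GiB

Audio total: 224 + 128 = 352 kbps = 0.352 Mbps.
Total bitrate: 22 + 0.352 = 22.352 Mbps.
Stream data: 22.352 Mbps × 480 s = 10729.0 Mb.
10,729 Mb = 1,341,120,000 bytes ÷ 1,073,741,824 = 1.249 GiB.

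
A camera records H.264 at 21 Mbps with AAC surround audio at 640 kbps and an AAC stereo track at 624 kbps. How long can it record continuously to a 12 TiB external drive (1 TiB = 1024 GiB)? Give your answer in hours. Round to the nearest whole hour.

1317 hours

Audio total: 640 + 624 = 1264 kbps = 1.264 Mbps.
Total bitrate: 21 + 1.264 = 22.264 Mbps.
Capacity: 12 TiB = 105,553,116 Mb.
Recording time: 105,553,116 / 22.264 = 4,740,977 s ≈ 1,317 hours.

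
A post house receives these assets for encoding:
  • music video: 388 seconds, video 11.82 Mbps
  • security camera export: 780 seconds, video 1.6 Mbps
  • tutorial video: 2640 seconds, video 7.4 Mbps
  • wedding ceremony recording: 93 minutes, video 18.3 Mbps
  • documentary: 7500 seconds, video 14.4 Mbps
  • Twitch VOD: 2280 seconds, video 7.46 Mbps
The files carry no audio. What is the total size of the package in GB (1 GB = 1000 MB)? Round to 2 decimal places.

31.56 GB

music video: 11.820 Mbps × 388 s = 4586.2 Mb
security camera export: 1.600 Mbps × 780 s = 1248.0 Mb
tutorial video: 7.400 Mbps × 2640 s = 19536.0 Mb
wedding ceremony recording: 18.300 Mbps × 5580 s = 102114.0 Mb
documentary: 14.400 Mbps × 7500 s = 108000.0 Mb
Twitch VOD: 7.460 Mbps × 2280 s = 17008.8 Mb
Total: 252493.0 Mb = 31561.6 MB.
= 31.56 GB.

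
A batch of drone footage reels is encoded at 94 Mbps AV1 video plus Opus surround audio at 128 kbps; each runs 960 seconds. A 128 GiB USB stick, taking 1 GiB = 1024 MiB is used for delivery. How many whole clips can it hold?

12

Audio: 128 kbps = 0.128 Mbps.
Total bitrate: 94.128 Mbps.
Per item: 94.128 Mbps × 960 s = 90,363 Mb = 11,295 MB.
Capacity: 128 GiB = 1,099,512 Mb; 12.17 items → 12 complete.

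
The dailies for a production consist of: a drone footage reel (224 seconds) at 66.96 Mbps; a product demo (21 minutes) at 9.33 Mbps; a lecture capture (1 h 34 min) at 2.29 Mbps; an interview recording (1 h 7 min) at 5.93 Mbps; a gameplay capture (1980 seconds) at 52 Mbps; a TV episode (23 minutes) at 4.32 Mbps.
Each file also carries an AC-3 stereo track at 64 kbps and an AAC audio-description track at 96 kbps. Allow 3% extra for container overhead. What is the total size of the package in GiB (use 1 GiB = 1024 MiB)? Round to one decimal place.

Audio total: 64 + 96 = 160 kbps = 0.160 Mbps.
drone footage reel: 67.120 Mbps × 224 s × 1.03 = 15485.9 Mb
product demo: 9.490 Mbps × 1260 s × 1.03 = 12316.1 Mb
lecture capture: 2.450 Mbps × 5640 s × 1.03 = 14232.5 Mb
interview recording: 6.090 Mbps × 4020 s × 1.03 = 25216.3 Mb
gameplay capture: 52.160 Mbps × 1980 s × 1.03 = 106375.1 Mb
TV episode: 4.480 Mbps × 1380 s × 1.03 = 6367.9 Mb
Total: 179993.8 Mb = 22499.2 MB.
= 20.95 GiB.

21.0 GiB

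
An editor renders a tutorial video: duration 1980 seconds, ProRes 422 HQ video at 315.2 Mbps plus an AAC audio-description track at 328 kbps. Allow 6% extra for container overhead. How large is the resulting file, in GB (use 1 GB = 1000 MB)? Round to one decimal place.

82.8 GB

Audio: 328 kbps = 0.328 Mbps.
Total bitrate: 315.2 + 0.328 = 315.528 Mbps.
Stream data: 315.528 Mbps × 1980 s = 624745.4 Mb.
With 6% container overhead: ×1.06.
662,230 Mb ÷ 8 = 82,779 MB → 82.78 GB.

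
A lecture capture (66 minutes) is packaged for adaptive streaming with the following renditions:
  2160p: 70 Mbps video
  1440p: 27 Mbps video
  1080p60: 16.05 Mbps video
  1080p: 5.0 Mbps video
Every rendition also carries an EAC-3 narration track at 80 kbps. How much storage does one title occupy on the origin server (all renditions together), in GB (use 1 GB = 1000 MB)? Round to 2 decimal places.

66 min = 3960 s
Audio: 80 kbps = 0.080 Mbps.
Sum of rendition bitrates: (70+0.080) + (27+0.080) + (16.05+0.080) + (5.0+0.080) = 118.370 Mbps.
× 3960 s = 468,745 Mb = 58,593 MB = 58.59 GB.

58.59 GB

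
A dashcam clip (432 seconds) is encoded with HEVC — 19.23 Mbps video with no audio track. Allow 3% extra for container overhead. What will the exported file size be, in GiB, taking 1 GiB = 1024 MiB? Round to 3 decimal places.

0.996 GiB

Total bitrate: 19.23 Mbps.
Stream data: 19.230 Mbps × 432 s = 8307.4 Mb.
With 3% container overhead: ×1.03.
8,557 Mb = 1,069,572,600 bytes ÷ 1,073,741,824 = 0.9961 GiB.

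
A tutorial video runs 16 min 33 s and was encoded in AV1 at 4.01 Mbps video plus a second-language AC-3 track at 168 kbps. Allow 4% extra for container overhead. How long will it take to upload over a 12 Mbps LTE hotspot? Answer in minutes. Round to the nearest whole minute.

16 min 33 s = 993 s
Audio: 168 kbps = 0.168 Mbps.
Total bitrate: 4.178 Mbps.
File: 4.178 Mbps × 993 s = 4148.8 Mb.
With 4% container overhead: ×1.04. → 4314.7 Mb.
At 12 Mbps: 4314.7 / 12 = 359.6 s ≈ 5.99 minutes.

6 minutes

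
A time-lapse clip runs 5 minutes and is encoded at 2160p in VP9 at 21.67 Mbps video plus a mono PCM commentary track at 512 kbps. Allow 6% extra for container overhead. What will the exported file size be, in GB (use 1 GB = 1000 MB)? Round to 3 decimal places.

5 min = 300 s
Audio: 512 kbps = 0.512 Mbps.
Total bitrate: 21.67 + 0.512 = 22.182 Mbps.
Stream data: 22.182 Mbps × 300 s = 6654.6 Mb.
With 6% container overhead: ×1.06.
7,054 Mb ÷ 8 = 881.7 MB → 0.8817 GB.

0.882 GB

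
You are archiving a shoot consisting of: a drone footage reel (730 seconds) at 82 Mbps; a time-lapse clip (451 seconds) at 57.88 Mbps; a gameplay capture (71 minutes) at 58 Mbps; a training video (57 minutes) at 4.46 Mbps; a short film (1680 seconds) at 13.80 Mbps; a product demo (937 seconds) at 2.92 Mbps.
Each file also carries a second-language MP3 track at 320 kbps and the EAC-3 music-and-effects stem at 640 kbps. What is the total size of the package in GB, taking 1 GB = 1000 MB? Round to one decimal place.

Audio total: 320 + 640 = 960 kbps = 0.960 Mbps.
drone footage reel: 82.960 Mbps × 730 s = 60560.8 Mb
time-lapse clip: 58.840 Mbps × 451 s = 26536.8 Mb
gameplay capture: 58.960 Mbps × 4260 s = 251169.6 Mb
training video: 5.420 Mbps × 3420 s = 18536.4 Mb
short film: 14.760 Mbps × 1680 s = 24796.8 Mb
product demo: 3.880 Mbps × 937 s = 3635.6 Mb
Total: 385236.0 Mb = 48154.5 MB.
= 48.15 GB.

48.2 GB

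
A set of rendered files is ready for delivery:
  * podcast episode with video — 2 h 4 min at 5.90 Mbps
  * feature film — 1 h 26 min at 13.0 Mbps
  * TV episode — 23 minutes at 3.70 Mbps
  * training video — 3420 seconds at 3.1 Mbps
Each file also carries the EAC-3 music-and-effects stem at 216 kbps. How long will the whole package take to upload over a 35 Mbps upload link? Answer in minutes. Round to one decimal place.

62.1 minutes

Audio: 216 kbps = 0.216 Mbps.
podcast episode with video: 6.116 Mbps × 7440 s = 45503.0 Mb
feature film: 13.216 Mbps × 5160 s = 68194.6 Mb
TV episode: 3.916 Mbps × 1380 s = 5404.1 Mb
training video: 3.316 Mbps × 3420 s = 11340.7 Mb
Total: 130442.4 Mb = 16305.3 MB.
At 35 Mbps: 130442.4 / 35 = 3727 s ≈ 62.1 minutes.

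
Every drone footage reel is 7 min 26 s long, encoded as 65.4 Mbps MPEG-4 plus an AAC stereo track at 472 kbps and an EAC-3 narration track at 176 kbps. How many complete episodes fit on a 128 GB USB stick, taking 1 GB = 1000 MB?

7 min 26 s = 446 s
Audio total: 472 + 176 = 648 kbps = 0.648 Mbps.
Total bitrate: 66.048 Mbps.
Per item: 66.048 Mbps × 446 s = 29,457 Mb = 3,682 MB.
Capacity: 128 GB = 1,024,000 Mb; 34.76 items → 34 complete.

34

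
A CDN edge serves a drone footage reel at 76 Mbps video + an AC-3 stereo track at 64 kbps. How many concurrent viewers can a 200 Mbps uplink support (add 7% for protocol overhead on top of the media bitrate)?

2

Audio: 64 kbps = 0.064 Mbps.
Per-viewer media rate: 76.064 Mbps.
On the wire with 7% overhead: 81.388 Mbps.
200 Mbps = 200.0 Mbps; 200.0 / 81.388 = 2.46 → 2 viewers.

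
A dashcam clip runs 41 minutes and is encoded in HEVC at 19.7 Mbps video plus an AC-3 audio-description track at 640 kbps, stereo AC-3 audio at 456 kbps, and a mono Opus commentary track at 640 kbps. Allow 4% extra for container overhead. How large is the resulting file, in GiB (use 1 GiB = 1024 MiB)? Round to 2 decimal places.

6.38 GiB

41 min = 2460 s
Audio total: 640 + 456 + 640 = 1736 kbps = 1.736 Mbps.
Total bitrate: 19.7 + 1.736 = 21.436 Mbps.
Stream data: 21.436 Mbps × 2460 s = 52732.6 Mb.
With 4% container overhead: ×1.04.
54,842 Mb = 6,855,232,800 bytes ÷ 1,073,741,824 = 6.384 GiB.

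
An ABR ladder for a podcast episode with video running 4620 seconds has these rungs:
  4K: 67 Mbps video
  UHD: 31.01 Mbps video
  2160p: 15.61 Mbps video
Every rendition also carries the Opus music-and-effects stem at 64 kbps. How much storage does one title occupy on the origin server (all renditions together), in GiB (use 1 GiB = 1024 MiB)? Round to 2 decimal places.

Audio: 64 kbps = 0.064 Mbps.
Sum of rendition bitrates: (67+0.064) + (31.01+0.064) + (15.61+0.064) = 113.812 Mbps.
× 4620 s = 525,811 Mb = 65,726 MB = 61.21 GiB.

61.21 GiB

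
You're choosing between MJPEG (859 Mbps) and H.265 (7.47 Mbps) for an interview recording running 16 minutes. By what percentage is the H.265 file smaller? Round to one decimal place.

99.1%

16 min = 960 s
MJPEG: 859.000 Mbps × 960 s = 824640.0 Mb = 96.001 GiB.
H.265: 7.470 Mbps × 960 s = 7171.2 Mb = 0.835 GiB.
Reduction: (1 − 0.835/96.001) × 100 = 99.13%.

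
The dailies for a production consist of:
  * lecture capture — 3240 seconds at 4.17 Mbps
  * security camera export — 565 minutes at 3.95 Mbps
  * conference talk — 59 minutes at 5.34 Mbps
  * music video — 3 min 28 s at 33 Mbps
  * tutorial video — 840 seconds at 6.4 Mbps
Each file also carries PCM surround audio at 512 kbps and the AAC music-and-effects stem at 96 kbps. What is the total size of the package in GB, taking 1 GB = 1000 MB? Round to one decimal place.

25.5 GB

Audio total: 512 + 96 = 608 kbps = 0.608 Mbps.
lecture capture: 4.778 Mbps × 3240 s = 15480.7 Mb
security camera export: 4.558 Mbps × 33900 s = 154516.2 Mb
conference talk: 5.948 Mbps × 3540 s = 21055.9 Mb
music video: 33.608 Mbps × 208 s = 6990.5 Mb
tutorial video: 7.008 Mbps × 840 s = 5886.7 Mb
Total: 203930.0 Mb = 25491.3 MB.
= 25.49 GB.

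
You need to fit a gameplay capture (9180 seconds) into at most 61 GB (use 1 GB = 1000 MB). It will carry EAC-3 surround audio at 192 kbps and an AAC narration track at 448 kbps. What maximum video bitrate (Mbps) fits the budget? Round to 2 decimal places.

Budget: 61 GB = 488000.0 Mb.
Total bitrate budget: 488000.0 Mb / 9180 s = 53.159 Mbps.
Audio total: 192 + 448 = 640 kbps = 0.640 Mbps.
Video: 53.159 − 0.640 = 52.519 Mbps.

52.52 Mbps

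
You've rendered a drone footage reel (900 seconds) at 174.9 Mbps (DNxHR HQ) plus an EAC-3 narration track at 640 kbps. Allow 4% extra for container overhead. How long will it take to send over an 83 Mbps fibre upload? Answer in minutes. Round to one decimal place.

Audio: 640 kbps = 0.640 Mbps.
Total bitrate: 175.540 Mbps.
File: 175.540 Mbps × 900 s = 157986.0 Mb.
With 4% container overhead: ×1.04. → 164305.4 Mb.
At 83 Mbps: 164305.4 / 83 = 1979.6 s ≈ 33 minutes.

33.0 minutes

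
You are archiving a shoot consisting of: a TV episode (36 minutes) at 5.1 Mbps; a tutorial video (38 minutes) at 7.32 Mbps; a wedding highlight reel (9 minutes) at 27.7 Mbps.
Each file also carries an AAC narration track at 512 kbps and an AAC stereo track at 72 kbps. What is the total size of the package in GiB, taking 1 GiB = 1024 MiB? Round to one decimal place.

5.3 GiB

Audio total: 512 + 72 = 584 kbps = 0.584 Mbps.
TV episode: 5.684 Mbps × 2160 s = 12277.4 Mb
tutorial video: 7.904 Mbps × 2280 s = 18021.1 Mb
wedding highlight reel: 28.284 Mbps × 540 s = 15273.4 Mb
Total: 45571.9 Mb = 5696.5 MB.
= 5.305 GiB.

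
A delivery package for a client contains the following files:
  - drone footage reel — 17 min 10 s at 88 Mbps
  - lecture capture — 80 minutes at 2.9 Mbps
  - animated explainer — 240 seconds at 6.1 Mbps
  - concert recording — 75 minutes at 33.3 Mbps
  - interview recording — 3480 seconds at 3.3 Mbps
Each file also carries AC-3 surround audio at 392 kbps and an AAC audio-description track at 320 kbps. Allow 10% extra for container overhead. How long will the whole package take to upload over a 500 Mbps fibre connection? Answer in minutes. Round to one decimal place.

10.2 minutes

Audio total: 392 + 320 = 712 kbps = 0.712 Mbps.
drone footage reel: 88.712 Mbps × 1030 s × 1.10 = 100510.7 Mb
lecture capture: 3.612 Mbps × 4800 s × 1.10 = 19071.4 Mb
animated explainer: 6.812 Mbps × 240 s × 1.10 = 1798.4 Mb
concert recording: 34.012 Mbps × 4500 s × 1.10 = 168359.4 Mb
interview recording: 4.012 Mbps × 3480 s × 1.10 = 15357.9 Mb
Total: 305097.8 Mb = 38137.2 MB.
At 500 Mbps: 305097.8 / 500 = 610 s ≈ 10.2 minutes.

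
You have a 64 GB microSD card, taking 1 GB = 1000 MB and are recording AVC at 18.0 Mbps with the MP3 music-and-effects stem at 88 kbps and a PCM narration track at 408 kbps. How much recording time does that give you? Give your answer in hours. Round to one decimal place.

7.7 hours

Audio total: 88 + 408 = 496 kbps = 0.496 Mbps.
Total bitrate: 18.0 + 0.496 = 18.496 Mbps.
Capacity: 64 GB = 512,000 Mb.
Recording time: 512,000 / 18.496 = 27,682 s ≈ 7.69 hours.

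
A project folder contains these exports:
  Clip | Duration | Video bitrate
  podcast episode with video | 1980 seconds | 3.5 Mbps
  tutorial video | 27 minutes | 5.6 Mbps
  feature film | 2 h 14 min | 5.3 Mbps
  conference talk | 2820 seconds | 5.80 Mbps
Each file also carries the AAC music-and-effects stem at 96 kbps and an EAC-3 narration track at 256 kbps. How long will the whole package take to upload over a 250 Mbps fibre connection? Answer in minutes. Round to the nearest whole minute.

Audio total: 96 + 256 = 352 kbps = 0.352 Mbps.
podcast episode with video: 3.852 Mbps × 1980 s = 7627.0 Mb
tutorial video: 5.952 Mbps × 1620 s = 9642.2 Mb
feature film: 5.652 Mbps × 8040 s = 45442.1 Mb
conference talk: 6.152 Mbps × 2820 s = 17348.6 Mb
Total: 80059.9 Mb = 10007.5 MB.
At 250 Mbps: 80059.9 / 250 = 320 s ≈ 5.34 minutes.

5 minutes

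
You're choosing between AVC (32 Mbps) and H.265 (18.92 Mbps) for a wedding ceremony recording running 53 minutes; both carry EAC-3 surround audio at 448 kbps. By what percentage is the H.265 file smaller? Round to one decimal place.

53 min = 3180 s
Audio: 448 kbps = 0.448 Mbps.
AVC: 32.448 Mbps × 3180 s = 103184.6 Mb = 12.898 GB.
H.265: 19.368 Mbps × 3180 s = 61590.2 Mb = 7.699 GB.
Reduction: (1 − 7.699/12.898) × 100 = 40.31%.

40.3%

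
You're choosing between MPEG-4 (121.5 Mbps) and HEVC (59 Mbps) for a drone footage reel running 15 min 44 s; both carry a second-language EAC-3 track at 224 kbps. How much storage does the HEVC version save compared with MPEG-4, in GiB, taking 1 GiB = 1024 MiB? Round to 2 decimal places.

15 min 44 s = 944 s
Audio: 224 kbps = 0.224 Mbps.
MPEG-4: 121.724 Mbps × 944 s = 114907.5 Mb = 13.377 GiB.
HEVC: 59.224 Mbps × 944 s = 55907.5 Mb = 6.508 GiB.
Saving: 13.377 − 6.508 = 6.869 GiB.

6.87 GiB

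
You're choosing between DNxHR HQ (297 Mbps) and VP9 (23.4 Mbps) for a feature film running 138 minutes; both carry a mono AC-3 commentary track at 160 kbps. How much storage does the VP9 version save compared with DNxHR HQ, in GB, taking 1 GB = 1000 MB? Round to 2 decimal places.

283.18 GB

138 min = 8280 s
Audio: 160 kbps = 0.160 Mbps.
DNxHR HQ: 297.160 Mbps × 8280 s = 2460484.8 Mb = 307.561 GB.
VP9: 23.560 Mbps × 8280 s = 195076.8 Mb = 24.385 GB.
Saving: 307.561 − 24.385 = 283.176 GB.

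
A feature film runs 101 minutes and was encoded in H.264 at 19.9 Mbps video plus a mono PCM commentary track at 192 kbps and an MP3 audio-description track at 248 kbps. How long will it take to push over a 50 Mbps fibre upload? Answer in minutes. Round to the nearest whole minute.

101 min = 6060 s
Audio total: 192 + 248 = 440 kbps = 0.440 Mbps.
Total bitrate: 20.340 Mbps.
File: 20.340 Mbps × 6060 s = 123260.4 Mb.
At 50 Mbps: 123260.4 / 50 = 2465.2 s ≈ 41.1 minutes.

41 minutes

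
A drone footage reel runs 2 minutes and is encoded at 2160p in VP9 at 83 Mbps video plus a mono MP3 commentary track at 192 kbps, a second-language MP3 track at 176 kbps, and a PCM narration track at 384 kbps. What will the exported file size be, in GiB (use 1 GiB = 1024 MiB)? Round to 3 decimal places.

1.170 GiB

2 min = 120 s
Audio total: 192 + 176 + 384 = 752 kbps = 0.752 Mbps.
Total bitrate: 83 + 0.752 = 83.752 Mbps.
Stream data: 83.752 Mbps × 120 s = 10050.2 Mb.
10,050 Mb = 1,256,280,000 bytes ÷ 1,073,741,824 = 1.170 GiB.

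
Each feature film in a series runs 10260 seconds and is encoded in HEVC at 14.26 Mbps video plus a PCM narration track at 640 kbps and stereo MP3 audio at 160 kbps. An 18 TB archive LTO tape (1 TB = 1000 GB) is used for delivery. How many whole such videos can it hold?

Audio total: 640 + 160 = 800 kbps = 0.800 Mbps.
Total bitrate: 15.060 Mbps.
Per item: 15.060 Mbps × 10260 s = 154,516 Mb = 19,314 MB.
Capacity: 18 TB = 144,000,000 Mb; 931.94 items → 931 complete.

931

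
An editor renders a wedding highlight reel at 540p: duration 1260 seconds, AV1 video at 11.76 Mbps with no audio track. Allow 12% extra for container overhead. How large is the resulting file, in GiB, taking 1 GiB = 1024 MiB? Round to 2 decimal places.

Total bitrate: 11.76 Mbps.
Stream data: 11.760 Mbps × 1260 s = 14817.6 Mb.
With 12% container overhead: ×1.12.
16,596 Mb = 2,074,464,000 bytes ÷ 1,073,741,824 = 1.932 GiB.

1.93 GiB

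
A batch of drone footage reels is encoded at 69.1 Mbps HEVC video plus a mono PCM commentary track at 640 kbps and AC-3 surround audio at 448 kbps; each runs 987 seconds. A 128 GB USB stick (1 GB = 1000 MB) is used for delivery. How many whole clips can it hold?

14

Audio total: 640 + 448 = 1088 kbps = 1.088 Mbps.
Total bitrate: 70.188 Mbps.
Per item: 70.188 Mbps × 987 s = 69,276 Mb = 8,659 MB.
Capacity: 128 GB = 1,024,000 Mb; 14.78 items → 14 complete.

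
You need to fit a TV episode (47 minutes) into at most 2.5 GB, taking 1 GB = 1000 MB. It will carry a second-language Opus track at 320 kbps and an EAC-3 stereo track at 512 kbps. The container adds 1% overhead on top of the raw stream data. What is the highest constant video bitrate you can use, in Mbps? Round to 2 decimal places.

6.19 Mbps

Budget: 2.5 GB = 20000.0 Mb.
Stream payload after overhead: 20000.0 / 1.01 = 19802.0 Mb.
47 min = 2820 s
Total bitrate budget: 19802.0 Mb / 2820 s = 7.022 Mbps.
Audio total: 320 + 512 = 832 kbps = 0.832 Mbps.
Video: 7.022 − 0.832 = 6.190 Mbps.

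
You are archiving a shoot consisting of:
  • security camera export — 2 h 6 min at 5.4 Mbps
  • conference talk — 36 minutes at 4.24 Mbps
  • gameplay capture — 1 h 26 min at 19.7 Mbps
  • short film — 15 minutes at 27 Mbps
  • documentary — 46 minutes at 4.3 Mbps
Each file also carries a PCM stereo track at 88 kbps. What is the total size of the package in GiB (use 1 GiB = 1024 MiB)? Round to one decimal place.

22.1 GiB

Audio: 88 kbps = 0.088 Mbps.
security camera export: 5.488 Mbps × 7560 s = 41489.3 Mb
conference talk: 4.328 Mbps × 2160 s = 9348.5 Mb
gameplay capture: 19.788 Mbps × 5160 s = 102106.1 Mb
short film: 27.088 Mbps × 900 s = 24379.2 Mb
documentary: 4.388 Mbps × 2760 s = 12110.9 Mb
Total: 189433.9 Mb = 23679.2 MB.
= 22.05 GiB.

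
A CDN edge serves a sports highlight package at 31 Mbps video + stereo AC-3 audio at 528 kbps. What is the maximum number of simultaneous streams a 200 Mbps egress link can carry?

6

Audio: 528 kbps = 0.528 Mbps.
Per-viewer media rate: 31.528 Mbps.
200 Mbps = 200.0 Mbps; 200.0 / 31.528 = 6.34 → 6 viewers.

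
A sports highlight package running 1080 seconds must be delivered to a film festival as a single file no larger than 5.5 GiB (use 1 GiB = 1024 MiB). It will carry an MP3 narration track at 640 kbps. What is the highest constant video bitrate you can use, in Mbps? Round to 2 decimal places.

Budget: 5.5 GiB = 47244.6 Mb.
Total bitrate budget: 47244.6 Mb / 1080 s = 43.745 Mbps.
Audio: 640 kbps = 0.640 Mbps.
Video: 43.745 − 0.640 = 43.105 Mbps.

43.11 Mbps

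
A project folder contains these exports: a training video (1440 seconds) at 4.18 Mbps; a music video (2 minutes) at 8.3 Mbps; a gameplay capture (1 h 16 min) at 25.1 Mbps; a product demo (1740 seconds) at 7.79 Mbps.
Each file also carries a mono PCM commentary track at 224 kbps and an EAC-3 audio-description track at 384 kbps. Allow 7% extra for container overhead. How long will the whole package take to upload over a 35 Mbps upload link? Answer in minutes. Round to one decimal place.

71.2 minutes

Audio total: 224 + 384 = 608 kbps = 0.608 Mbps.
training video: 4.788 Mbps × 1440 s × 1.07 = 7377.4 Mb
music video: 8.908 Mbps × 120 s × 1.07 = 1143.8 Mb
gameplay capture: 25.708 Mbps × 4560 s × 1.07 = 125434.5 Mb
product demo: 8.398 Mbps × 1740 s × 1.07 = 15635.4 Mb
Total: 149591.0 Mb = 18698.9 MB.
At 35 Mbps: 149591.0 / 35 = 4274 s ≈ 71.2 minutes.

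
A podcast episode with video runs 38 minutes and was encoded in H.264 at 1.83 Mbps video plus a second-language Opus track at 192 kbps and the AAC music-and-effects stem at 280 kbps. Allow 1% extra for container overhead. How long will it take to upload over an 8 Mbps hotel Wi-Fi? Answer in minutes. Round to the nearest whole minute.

38 min = 2280 s
Audio total: 192 + 280 = 472 kbps = 0.472 Mbps.
Total bitrate: 2.302 Mbps.
File: 2.302 Mbps × 2280 s = 5248.6 Mb.
With 1% container overhead: ×1.01. → 5301.0 Mb.
At 8 Mbps: 5301.0 / 8 = 662.6 s ≈ 11 minutes.

11 minutes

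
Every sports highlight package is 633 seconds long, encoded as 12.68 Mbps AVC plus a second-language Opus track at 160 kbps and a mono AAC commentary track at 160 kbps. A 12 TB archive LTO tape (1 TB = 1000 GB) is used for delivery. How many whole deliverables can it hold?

Audio total: 160 + 160 = 320 kbps = 0.320 Mbps.
Total bitrate: 13.000 Mbps.
Per item: 13.000 Mbps × 633 s = 8,229 Mb = 1,029 MB.
Capacity: 12 TB = 96,000,000 Mb; 11666.06 items → 11666 complete.

11666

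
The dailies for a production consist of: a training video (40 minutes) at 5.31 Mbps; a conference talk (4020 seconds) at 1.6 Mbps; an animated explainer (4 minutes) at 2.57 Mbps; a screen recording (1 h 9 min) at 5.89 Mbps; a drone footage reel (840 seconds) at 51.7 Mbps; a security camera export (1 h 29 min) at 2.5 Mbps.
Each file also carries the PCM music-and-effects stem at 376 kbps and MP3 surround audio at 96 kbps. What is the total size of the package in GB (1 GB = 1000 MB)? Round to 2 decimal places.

13.62 GB

Audio total: 376 + 96 = 472 kbps = 0.472 Mbps.
training video: 5.782 Mbps × 2400 s = 13876.8 Mb
conference talk: 2.072 Mbps × 4020 s = 8329.4 Mb
animated explainer: 3.042 Mbps × 240 s = 730.1 Mb
screen recording: 6.362 Mbps × 4140 s = 26338.7 Mb
drone footage reel: 52.172 Mbps × 840 s = 43824.5 Mb
security camera export: 2.972 Mbps × 5340 s = 15870.5 Mb
Total: 108970.0 Mb = 13621.2 MB.
= 13.62 GB.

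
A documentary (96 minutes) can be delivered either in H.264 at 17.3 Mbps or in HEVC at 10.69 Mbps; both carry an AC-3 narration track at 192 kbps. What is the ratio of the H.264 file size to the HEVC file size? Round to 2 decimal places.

1.61

96 min = 5760 s
Audio: 192 kbps = 0.192 Mbps.
H.264: 17.492 Mbps × 5760 s = 100753.9 Mb = 12.594 GB.
HEVC: 10.882 Mbps × 5760 s = 62680.3 Mb = 7.835 GB.
Ratio: 12.594 / 7.835 = 1.607.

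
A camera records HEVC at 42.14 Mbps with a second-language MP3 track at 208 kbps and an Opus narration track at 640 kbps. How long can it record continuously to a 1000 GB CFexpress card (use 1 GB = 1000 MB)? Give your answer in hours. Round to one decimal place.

Audio total: 208 + 640 = 848 kbps = 0.848 Mbps.
Total bitrate: 42.14 + 0.848 = 42.988 Mbps.
Capacity: 1000 GB = 8,000,000 Mb.
Recording time: 8,000,000 / 42.988 = 186,098 s ≈ 51.7 hours.

51.7 hours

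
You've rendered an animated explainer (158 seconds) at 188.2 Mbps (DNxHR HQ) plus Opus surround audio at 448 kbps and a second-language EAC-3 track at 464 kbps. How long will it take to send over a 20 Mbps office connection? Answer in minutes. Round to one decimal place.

Audio total: 448 + 464 = 912 kbps = 0.912 Mbps.
Total bitrate: 189.112 Mbps.
File: 189.112 Mbps × 158 s = 29879.7 Mb.
At 20 Mbps: 29879.7 / 20 = 1494.0 s ≈ 24.9 minutes.

24.9 minutes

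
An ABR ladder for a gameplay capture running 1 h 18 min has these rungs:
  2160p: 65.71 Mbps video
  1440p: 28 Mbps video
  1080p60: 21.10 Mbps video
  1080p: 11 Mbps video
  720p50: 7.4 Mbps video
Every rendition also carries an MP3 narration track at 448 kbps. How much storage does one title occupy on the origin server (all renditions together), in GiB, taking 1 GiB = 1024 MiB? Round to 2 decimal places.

73.80 GiB

1 h 18 min = 78 min = 4680 s
Audio: 448 kbps = 0.448 Mbps.
Sum of rendition bitrates: (65.71+0.448) + (28+0.448) + (21.10+0.448) + (11+0.448) + (7.4+0.448) = 135.450 Mbps.
× 4680 s = 633,906 Mb = 79,238 MB = 73.80 GiB.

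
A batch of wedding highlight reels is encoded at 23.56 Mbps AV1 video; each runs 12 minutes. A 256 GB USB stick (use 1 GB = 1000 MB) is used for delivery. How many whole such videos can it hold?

12 min = 720 s
Per item: 23.560 Mbps × 720 s = 16,963 Mb = 2,120 MB.
Capacity: 256 GB = 2,048,000 Mb; 120.73 items → 120 complete.

120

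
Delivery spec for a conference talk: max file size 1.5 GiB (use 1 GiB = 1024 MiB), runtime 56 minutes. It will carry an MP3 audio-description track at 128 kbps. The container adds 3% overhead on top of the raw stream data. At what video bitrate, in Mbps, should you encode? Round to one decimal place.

Budget: 1.5 GiB = 12884.9 Mb.
Stream payload after overhead: 12884.9 / 1.03 = 12509.6 Mb.
56 min = 3360 s
Total bitrate budget: 12509.6 Mb / 3360 s = 3.723 Mbps.
Audio: 128 kbps = 0.128 Mbps.
Video: 3.723 − 0.128 = 3.595 Mbps.

3.6 Mbps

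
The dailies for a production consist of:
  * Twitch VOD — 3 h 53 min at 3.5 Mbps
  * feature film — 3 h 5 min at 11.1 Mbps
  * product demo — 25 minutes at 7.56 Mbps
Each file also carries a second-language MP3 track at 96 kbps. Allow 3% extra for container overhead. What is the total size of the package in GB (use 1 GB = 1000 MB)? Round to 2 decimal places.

Audio: 96 kbps = 0.096 Mbps.
Twitch VOD: 3.596 Mbps × 13980 s × 1.03 = 51780.2 Mb
feature film: 11.196 Mbps × 11100 s × 1.03 = 128003.9 Mb
product demo: 7.656 Mbps × 1500 s × 1.03 = 11828.5 Mb
Total: 191612.6 Mb = 23951.6 MB.
= 23.95 GB.

23.95 GB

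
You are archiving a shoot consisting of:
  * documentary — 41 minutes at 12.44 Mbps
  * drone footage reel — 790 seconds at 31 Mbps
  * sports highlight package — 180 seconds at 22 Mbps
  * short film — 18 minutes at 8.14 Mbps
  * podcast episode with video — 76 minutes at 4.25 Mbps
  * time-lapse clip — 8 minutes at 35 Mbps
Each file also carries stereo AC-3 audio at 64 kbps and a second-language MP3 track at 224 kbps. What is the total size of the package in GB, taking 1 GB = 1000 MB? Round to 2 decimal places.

Audio total: 64 + 224 = 288 kbps = 0.288 Mbps.
documentary: 12.728 Mbps × 2460 s = 31310.9 Mb
drone footage reel: 31.288 Mbps × 790 s = 24717.5 Mb
sports highlight package: 22.288 Mbps × 180 s = 4011.8 Mb
short film: 8.428 Mbps × 1080 s = 9102.2 Mb
podcast episode with video: 4.538 Mbps × 4560 s = 20693.3 Mb
time-lapse clip: 35.288 Mbps × 480 s = 16938.2 Mb
Total: 106774.0 Mb = 13346.8 MB.
= 13.35 GB.

13.35 GB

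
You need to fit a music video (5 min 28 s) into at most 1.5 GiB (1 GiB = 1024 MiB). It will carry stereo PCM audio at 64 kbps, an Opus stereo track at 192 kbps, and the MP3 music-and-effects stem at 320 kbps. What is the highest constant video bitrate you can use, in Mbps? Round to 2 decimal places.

Budget: 1.5 GiB = 12884.9 Mb.
5 min 28 s = 328 s
Total bitrate budget: 12884.9 Mb / 328 s = 39.283 Mbps.
Audio total: 64 + 192 + 320 = 576 kbps = 0.576 Mbps.
Video: 39.283 − 0.576 = 38.707 Mbps.

38.71 Mbps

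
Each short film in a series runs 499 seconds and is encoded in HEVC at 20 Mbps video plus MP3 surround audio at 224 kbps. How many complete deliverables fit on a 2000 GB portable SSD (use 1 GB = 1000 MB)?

Audio: 224 kbps = 0.224 Mbps.
Total bitrate: 20.224 Mbps.
Per item: 20.224 Mbps × 499 s = 10,092 Mb = 1,261 MB.
Capacity: 2000 GB = 16,000,000 Mb; 1585.45 items → 1585 complete.

1585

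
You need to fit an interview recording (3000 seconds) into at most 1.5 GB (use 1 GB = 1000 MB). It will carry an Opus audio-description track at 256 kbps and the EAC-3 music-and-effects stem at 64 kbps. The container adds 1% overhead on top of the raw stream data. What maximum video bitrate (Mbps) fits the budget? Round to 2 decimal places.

3.64 Mbps

Budget: 1.5 GB = 12000.0 Mb.
Stream payload after overhead: 12000.0 / 1.01 = 11881.2 Mb.
Total bitrate budget: 11881.2 Mb / 3000 s = 3.960 Mbps.
Audio total: 256 + 64 = 320 kbps = 0.320 Mbps.
Video: 3.960 − 0.320 = 3.640 Mbps.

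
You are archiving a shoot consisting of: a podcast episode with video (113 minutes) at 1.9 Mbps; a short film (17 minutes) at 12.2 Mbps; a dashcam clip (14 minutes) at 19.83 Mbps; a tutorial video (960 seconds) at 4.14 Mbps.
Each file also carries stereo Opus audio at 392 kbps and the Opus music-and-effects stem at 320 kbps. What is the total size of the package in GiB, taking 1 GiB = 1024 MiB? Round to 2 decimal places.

6.15 GiB

Audio total: 392 + 320 = 712 kbps = 0.712 Mbps.
podcast episode with video: 2.612 Mbps × 6780 s = 17709.4 Mb
short film: 12.912 Mbps × 1020 s = 13170.2 Mb
dashcam clip: 20.542 Mbps × 840 s = 17255.3 Mb
tutorial video: 4.852 Mbps × 960 s = 4657.9 Mb
Total: 52792.8 Mb = 6599.1 MB.
= 6.146 GiB.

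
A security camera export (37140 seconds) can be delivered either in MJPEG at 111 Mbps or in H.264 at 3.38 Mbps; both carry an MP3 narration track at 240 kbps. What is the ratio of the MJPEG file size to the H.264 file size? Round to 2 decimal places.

30.73

Audio: 240 kbps = 0.240 Mbps.
MJPEG: 111.240 Mbps × 37140 s = 4131453.6 Mb = 516.432 GB.
H.264: 3.620 Mbps × 37140 s = 134446.8 Mb = 16.806 GB.
Ratio: 516.432 / 16.806 = 30.729.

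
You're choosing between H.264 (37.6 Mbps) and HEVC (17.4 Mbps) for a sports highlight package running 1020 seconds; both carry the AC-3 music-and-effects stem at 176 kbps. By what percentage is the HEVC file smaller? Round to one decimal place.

53.5%

Audio: 176 kbps = 0.176 Mbps.
H.264: 37.776 Mbps × 1020 s = 38531.5 Mb = 4.486 GiB.
HEVC: 17.576 Mbps × 1020 s = 17927.5 Mb = 2.087 GiB.
Reduction: (1 − 2.087/4.486) × 100 = 53.47%.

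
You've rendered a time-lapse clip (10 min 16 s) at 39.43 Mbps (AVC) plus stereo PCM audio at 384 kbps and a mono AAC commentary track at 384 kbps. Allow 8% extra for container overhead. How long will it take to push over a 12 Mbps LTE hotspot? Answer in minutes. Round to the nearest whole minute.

37 minutes

10 min 16 s = 616 s
Audio total: 384 + 384 = 768 kbps = 0.768 Mbps.
Total bitrate: 40.198 Mbps.
File: 40.198 Mbps × 616 s = 24762.0 Mb.
With 8% container overhead: ×1.08. → 26742.9 Mb.
At 12 Mbps: 26742.9 / 12 = 2228.6 s ≈ 37.1 minutes.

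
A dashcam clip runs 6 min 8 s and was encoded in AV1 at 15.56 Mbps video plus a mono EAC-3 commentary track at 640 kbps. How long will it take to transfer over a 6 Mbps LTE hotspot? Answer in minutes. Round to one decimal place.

6 min 8 s = 368 s
Audio: 640 kbps = 0.640 Mbps.
Total bitrate: 16.200 Mbps.
File: 16.200 Mbps × 368 s = 5961.6 Mb.
At 6 Mbps: 5961.6 / 6 = 993.6 s ≈ 16.6 minutes.

16.6 minutes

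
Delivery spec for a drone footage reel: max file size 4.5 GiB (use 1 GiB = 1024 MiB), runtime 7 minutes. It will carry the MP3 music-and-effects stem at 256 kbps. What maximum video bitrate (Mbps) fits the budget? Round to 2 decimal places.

Budget: 4.5 GiB = 38654.7 Mb.
7 min = 420 s
Total bitrate budget: 38654.7 Mb / 420 s = 92.035 Mbps.
Audio: 256 kbps = 0.256 Mbps.
Video: 92.035 − 0.256 = 91.779 Mbps.

91.78 Mbps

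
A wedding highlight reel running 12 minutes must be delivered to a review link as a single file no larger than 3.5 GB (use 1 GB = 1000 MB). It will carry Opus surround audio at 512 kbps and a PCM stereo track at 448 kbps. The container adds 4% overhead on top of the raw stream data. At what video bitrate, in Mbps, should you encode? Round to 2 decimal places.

36.43 Mbps

Budget: 3.5 GB = 28000.0 Mb.
Stream payload after overhead: 28000.0 / 1.04 = 26923.1 Mb.
12 min = 720 s
Total bitrate budget: 26923.1 Mb / 720 s = 37.393 Mbps.
Audio total: 512 + 448 = 960 kbps = 0.960 Mbps.
Video: 37.393 − 0.960 = 36.433 Mbps.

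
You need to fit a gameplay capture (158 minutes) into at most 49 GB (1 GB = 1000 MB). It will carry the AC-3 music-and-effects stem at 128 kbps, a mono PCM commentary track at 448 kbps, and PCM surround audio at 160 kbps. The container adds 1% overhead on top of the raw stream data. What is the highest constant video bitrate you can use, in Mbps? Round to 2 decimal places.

40.20 Mbps

Budget: 49 GB = 392000.0 Mb.
Stream payload after overhead: 392000.0 / 1.01 = 388118.8 Mb.
158 min = 9480 s
Total bitrate budget: 388118.8 Mb / 9480 s = 40.941 Mbps.
Audio total: 128 + 448 + 160 = 736 kbps = 0.736 Mbps.
Video: 40.941 − 0.736 = 40.205 Mbps.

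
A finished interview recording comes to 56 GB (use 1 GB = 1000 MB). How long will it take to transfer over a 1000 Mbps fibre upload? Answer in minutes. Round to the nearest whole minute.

File: 56 GB = 448000.0 Mb.
At 1000 Mbps: 448000.0 / 1000 = 448.0 s ≈ 7.47 minutes.

7 minutes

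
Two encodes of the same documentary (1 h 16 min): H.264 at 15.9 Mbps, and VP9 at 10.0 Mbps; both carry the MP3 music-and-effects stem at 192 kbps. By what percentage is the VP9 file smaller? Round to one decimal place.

36.7%

1 h 16 min = 76 min = 4560 s
Audio: 192 kbps = 0.192 Mbps.
H.264: 16.092 Mbps × 4560 s = 73379.5 Mb = 8.543 GiB.
VP9: 10.192 Mbps × 4560 s = 46475.5 Mb = 5.410 GiB.
Reduction: (1 − 5.410/8.543) × 100 = 36.66%.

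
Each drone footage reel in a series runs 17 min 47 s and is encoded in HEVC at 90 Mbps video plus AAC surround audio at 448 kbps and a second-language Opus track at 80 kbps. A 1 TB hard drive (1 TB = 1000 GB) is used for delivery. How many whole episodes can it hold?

17 min 47 s = 1067 s
Audio total: 448 + 80 = 528 kbps = 0.528 Mbps.
Total bitrate: 90.528 Mbps.
Per item: 90.528 Mbps × 1067 s = 96,593 Mb = 12,074 MB.
Capacity: 1 TB = 8,000,000 Mb; 82.82 items → 82 complete.

82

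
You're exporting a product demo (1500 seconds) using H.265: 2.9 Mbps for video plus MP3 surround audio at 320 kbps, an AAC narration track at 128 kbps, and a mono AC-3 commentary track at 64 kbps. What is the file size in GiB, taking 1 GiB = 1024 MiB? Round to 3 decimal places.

Audio total: 320 + 128 + 64 = 512 kbps = 0.512 Mbps.
Total bitrate: 2.9 + 0.512 = 3.412 Mbps.
Stream data: 3.412 Mbps × 1500 s = 5118.0 Mb.
5,118 Mb = 639,750,000 bytes ÷ 1,073,741,824 = 0.5958 GiB.

0.596 GiB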